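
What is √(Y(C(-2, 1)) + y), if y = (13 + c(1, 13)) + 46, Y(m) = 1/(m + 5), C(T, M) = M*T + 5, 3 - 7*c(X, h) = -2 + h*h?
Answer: √27986/28 ≈ 5.9746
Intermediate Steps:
c(X, h) = 5/7 - h²/7 (c(X, h) = 3/7 - (-2 + h*h)/7 = 3/7 - (-2 + h²)/7 = 3/7 + (2/7 - h²/7) = 5/7 - h²/7)
C(T, M) = 5 + M*T
Y(m) = 1/(5 + m)
y = 249/7 (y = (13 + (5/7 - ⅐*13²)) + 46 = (13 + (5/7 - ⅐*169)) + 46 = (13 + (5/7 - 169/7)) + 46 = (13 - 164/7) + 46 = -73/7 + 46 = 249/7 ≈ 35.571)
√(Y(C(-2, 1)) + y) = √(1/(5 + (5 + 1*(-2))) + 249/7) = √(1/(5 + (5 - 2)) + 249/7) = √(1/(5 + 3) + 249/7) = √(1/8 + 249/7) = √(⅛ + 249/7) = √(1999/56) = √27986/28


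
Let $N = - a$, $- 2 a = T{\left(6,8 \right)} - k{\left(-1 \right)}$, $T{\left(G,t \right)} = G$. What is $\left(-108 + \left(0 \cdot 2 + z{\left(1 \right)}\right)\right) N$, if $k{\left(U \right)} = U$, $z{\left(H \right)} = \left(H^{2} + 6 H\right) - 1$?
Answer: $-357$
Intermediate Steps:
$z{\left(H \right)} = -1 + H^{2} + 6 H$
$a = - \frac{7}{2}$ ($a = - \frac{6 - -1}{2} = - \frac{6 + 1}{2} = \left(- \frac{1}{2}\right) 7 = - \frac{7}{2} \approx -3.5$)
$N = \frac{7}{2}$ ($N = \left(-1\right) \left(- \frac{7}{2}\right) = \frac{7}{2} \approx 3.5$)
$\left(-108 + \left(0 \cdot 2 + z{\left(1 \right)}\right)\right) N = \left(-108 + \left(0 \cdot 2 + \left(-1 + 1^{2} + 6 \cdot 1\right)\right)\right) \frac{7}{2} = \left(-108 + \left(0 + \left(-1 + 1 + 6\right)\right)\right) \frac{7}{2} = \left(-108 + \left(0 + 6\right)\right) \frac{7}{2} = \left(-108 + 6\right) \frac{7}{2} = \left(-102\right) \frac{7}{2} = -357$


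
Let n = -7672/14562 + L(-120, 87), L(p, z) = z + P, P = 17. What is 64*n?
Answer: 48216832/7281 ≈ 6622.3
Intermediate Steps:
L(p, z) = 17 + z (L(p, z) = z + 17 = 17 + z)
n = 753388/7281 (n = -7672/14562 + (17 + 87) = -7672*1/14562 + 104 = -3836/7281 + 104 = 753388/7281 ≈ 103.47)
64*n = 64*(753388/7281) = 48216832/7281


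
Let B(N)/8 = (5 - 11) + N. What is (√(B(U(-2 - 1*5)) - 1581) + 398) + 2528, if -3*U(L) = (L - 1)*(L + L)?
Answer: 2926 + I*√17349/3 ≈ 2926.0 + 43.905*I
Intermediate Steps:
U(L) = -2*L*(-1 + L)/3 (U(L) = -(L - 1)*(L + L)/3 = -(-1 + L)*2*L/3 = -2*L*(-1 + L)/3)
B(N) = -48 + 8*N (B(N) = 8*((5 - 11) + N) = 8*(-6 + N) = -48 + 8*N)
(√(B(U(-2 - 1*5)) - 1581) + 398) + 2528 = (√((-48 + 8*(2*(-2 - 1*5)*(1 - (-2 - 1*5))/3)) - 1581) + 398) + 2528 = (√((-48 + 8*(2*(-2 - 5)*(1 - (-2 - 5))/3)) - 1581) + 398) + 2528 = (√((-48 + 8*((⅔)*(-7)*(1 - 1*(-7)))) - 1581) + 398) + 2528 = (√((-48 + 8*((⅔)*(-7)*(1 + 7))) - 1581) + 398) + 2528 = (√((-48 + 8*((⅔)*(-7)*8)) - 1581) + 398) + 2528 = (√((-48 + 8*(-112/3)) - 1581) + 398) + 2528 = (√((-48 - 896/3) - 1581) + 398) + 2528 = (√(-1040/3 - 1581) + 398) + 2528 = (√(-5783/3) + 398) + 2528 = (I*√17349/3 + 398) + 2528 = (398 + I*√17349/3) + 2528 = 2926 + I*√17349/3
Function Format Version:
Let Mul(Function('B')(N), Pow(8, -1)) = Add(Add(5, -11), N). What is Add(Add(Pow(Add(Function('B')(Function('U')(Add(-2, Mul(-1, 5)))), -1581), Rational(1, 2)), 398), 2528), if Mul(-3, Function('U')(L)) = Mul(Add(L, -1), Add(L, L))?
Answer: Add(2926, Mul(Rational(1, 3), I, Pow(17349, Rational(1, 2)))) ≈ Add(2926.0, Mul(43.905, I))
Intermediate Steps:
Function('U')(L) = Mul(Rational(-2, 3), L, Add(-1, L)) (Function('U')(L) = Mul(Rational(-1, 3), Mul(Add(L, -1), Add(L, L))) = Mul(Rational(-1, 3), Mul(Add(-1, L), Mul(2, L))) = Mul(Rational(-1, 3), Mul(2, L, Add(-1, L))) = Mul(Rational(-2, 3), L, Add(-1, L)))
Function('B')(N) = Add(-48, Mul(8, N)) (Function('B')(N) = Mul(8, Add(Add(5, -11), N)) = Mul(8, Add(-6, N)) = Add(-48, Mul(8, N)))
Add(Add(Pow(Add(Function('B')(Function('U')(Add(-2, Mul(-1, 5)))), -1581), Rational(1, 2)), 398), 2528) = Add(Add(Pow(Add(Add(-48, Mul(8, Mul(Rational(2, 3), Add(-2, Mul(-1, 5)), Add(1, Mul(-1, Add(-2, Mul(-1, 5))))))), -1581), Rational(1, 2)), 398), 2528) = Add(Add(Pow(Add(Add(-48, Mul(8, Mul(Rational(2, 3), Add(-2, -5), Add(1, Mul(-1, Add(-2, -5)))))), -1581), Rational(1, 2)), 398), 2528) = Add(Add(Pow(Add(Add(-48, Mul(8, Mul(Rational(2, 3), -7, Add(1, Mul(-1, -7))))), -1581), Rational(1, 2)), 398), 2528) = Add(Add(Pow(Add(Add(-48, Mul(8, Mul(Rational(2, 3), -7, Add(1, 7)))), -1581), Rational(1, 2)), 398), 2528) = Add(Add(Pow(Add(Add(-48, Mul(8, Mul(Rational(2, 3), -7, 8))), -1581), Rational(1, 2)), 398), 2528) = Add(Add(Pow(Add(Add(-48, Mul(8, Rational(-112, 3))), -1581), Rational(1, 2)), 398), 2528) = Add(Add(Pow(Add(Add(-48, Rational(-896, 3)), -1581), Rational(1, 2)), 398), 2528) = Add(Add(Pow(Add(Rational(-1040, 3), -1581), Rational(1, 2)), 398), 2528) = Add(Add(Pow(Rational(-5783, 3), Rational(1, 2)), 398), 2528) = Add(Add(Mul(Rational(1, 3), I, Pow(17349, Rational(1, 2))), 398), 2528) = Add(Add(398, Mul(Rational(1, 3), I, Pow(17349, Rational(1, 2)))), 2528) = Add(2926, Mul(Rational(1, 3), I, Pow(17349, Rational(1, 2))))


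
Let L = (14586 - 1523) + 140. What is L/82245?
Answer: 4401/27415 ≈ 0.16053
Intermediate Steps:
L = 13203 (L = 13063 + 140 = 13203)
L/82245 = 13203/82245 = 13203*(1/82245) = 4401/27415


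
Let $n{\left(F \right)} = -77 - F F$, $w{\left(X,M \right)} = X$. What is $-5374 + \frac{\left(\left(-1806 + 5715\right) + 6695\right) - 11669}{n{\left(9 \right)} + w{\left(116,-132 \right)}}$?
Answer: $- \frac{74881}{14} \approx -5348.6$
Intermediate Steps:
$n{\left(F \right)} = -77 - F^{2}$
$-5374 + \frac{\left(\left(-1806 + 5715\right) + 6695\right) - 11669}{n{\left(9 \right)} + w{\left(116,-132 \right)}} = -5374 + \frac{\left(\left(-1806 + 5715\right) + 6695\right) - 11669}{\left(-77 - 9^{2}\right) + 116} = -5374 + \frac{\left(3909 + 6695\right) - 11669}{\left(-77 - 81\right) + 116} = -5374 + \frac{10604 - 11669}{\left(-77 - 81\right) + 116} = -5374 - \frac{1065}{-158 + 116} = -5374 - \frac{1065}{-42} = -5374 - - \frac{355}{14} = -5374 + \frac{355}{14} = - \frac{74881}{14}$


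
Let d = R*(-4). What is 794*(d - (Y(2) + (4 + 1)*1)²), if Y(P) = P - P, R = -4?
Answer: -7146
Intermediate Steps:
Y(P) = 0
d = 16 (d = -4*(-4) = 16)
794*(d - (Y(2) + (4 + 1)*1)²) = 794*(16 - (0 + (4 + 1)*1)²) = 794*(16 - (0 + 5*1)²) = 794*(16 - (0 + 5)²) = 794*(16 - 1*5²) = 794*(16 - 1*25) = 794*(16 - 25) = 794*(-9) = -7146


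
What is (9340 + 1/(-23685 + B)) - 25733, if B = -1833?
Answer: -418316575/25518 ≈ -16393.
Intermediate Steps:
(9340 + 1/(-23685 + B)) - 25733 = (9340 + 1/(-23685 - 1833)) - 25733 = (9340 + 1/(-25518)) - 25733 = (9340 - 1/25518) - 25733 = 238338119/25518 - 25733 = -418316575/25518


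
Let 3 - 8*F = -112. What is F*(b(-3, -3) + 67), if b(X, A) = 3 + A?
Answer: 7705/8 ≈ 963.13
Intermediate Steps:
F = 115/8 (F = 3/8 - 1/8*(-112) = 3/8 + 14 = 115/8 ≈ 14.375)
F*(b(-3, -3) + 67) = 115*((3 - 3) + 67)/8 = 115*(0 + 67)/8 = (115/8)*67 = 7705/8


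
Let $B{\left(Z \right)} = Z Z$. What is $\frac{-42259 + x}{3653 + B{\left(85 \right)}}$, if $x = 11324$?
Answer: $- \frac{30935}{10878} \approx -2.8438$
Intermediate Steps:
$B{\left(Z \right)} = Z^{2}$
$\frac{-42259 + x}{3653 + B{\left(85 \right)}} = \frac{-42259 + 11324}{3653 + 85^{2}} = - \frac{30935}{3653 + 7225} = - \frac{30935}{10878}$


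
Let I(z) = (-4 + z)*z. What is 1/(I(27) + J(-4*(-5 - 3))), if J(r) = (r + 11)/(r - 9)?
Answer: 23/14326 ≈ 0.0016055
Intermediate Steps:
I(z) = z*(-4 + z)
J(r) = (11 + r)/(-9 + r)
1/(I(27) + J(-4*(-5 - 3))) = 1/(27*(-4 + 27) + (11 - 4*(-5 - 3))/(-9 - 4*(-5 - 3))) = 1/(27*23 + (11 - 4*(-8))/(-9 - 4*(-8))) = 1/(621 + (11 + 32)/(-9 + 32)) = 1/(621 + 43/23) = 1/(14326/23) = 23/14326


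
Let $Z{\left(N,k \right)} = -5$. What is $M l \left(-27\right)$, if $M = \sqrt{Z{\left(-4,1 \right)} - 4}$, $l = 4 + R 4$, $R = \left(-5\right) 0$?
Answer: $- 324 i \approx - 324.0 i$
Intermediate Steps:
$R = 0$
$l = 4$ ($l = 4 + 0 \cdot 4 = 4 + 0 = 4$)
$M = 3 i$ ($M = \sqrt{-5 - 4} = \sqrt{-9} = 3 i \approx 3.0 i$)
$M l \left(-27\right) = 3 i 4 \left(-27\right) = 12 i \left(-27\right) = - 324 i$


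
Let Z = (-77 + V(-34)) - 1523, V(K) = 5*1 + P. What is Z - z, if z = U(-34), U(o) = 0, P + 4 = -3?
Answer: -1602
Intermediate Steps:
P = -7 (P = -4 - 3 = -7)
V(K) = -2 (V(K) = 5*1 - 7 = 5 - 7 = -2)
Z = -1602 (Z = (-77 - 2) - 1523 = -79 - 1523 = -1602)
z = 0
Z - z = -1602 - 1*0 = -1602 + 0 = -1602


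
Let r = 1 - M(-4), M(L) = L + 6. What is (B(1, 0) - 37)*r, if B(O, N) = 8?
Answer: 29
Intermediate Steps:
M(L) = 6 + L
r = -1 (r = 1 - (6 - 4) = 1 - 1*2 = 1 - 2 = -1)
(B(1, 0) - 37)*r = (8 - 37)*(-1) = -29*(-1) = 29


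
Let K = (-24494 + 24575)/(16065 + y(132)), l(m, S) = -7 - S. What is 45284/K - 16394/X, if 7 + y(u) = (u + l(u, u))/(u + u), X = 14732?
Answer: 88379415107767/9844659 ≈ 8.9774e+6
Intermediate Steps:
y(u) = -7 - 7/(2*u) (y(u) = -7 + (u + (-7 - u))/(u + u) = -7 - 7*1/(2*u) = -7 - 7/(2*u))
K = 21384/4239305 (K = (-24494 + 24575)/(16065 + (-7 - 7/2/132)) = 81/(16065 + (-7 - 7/2*1/132)) = 81/(16065 + (-7 - 7/264)) = 81/(16065 - 1855/264) = 81/(4239305/264) = 81*(264/4239305) = 21384/4239305 ≈ 0.0050442)
45284/K - 16394/X = 45284/(21384/4239305) - 16394/14732 = 45284*(4239305/21384) - 16394*1/14732 = 47993171905/5346 - 8197/7366 = 88379415107767/9844659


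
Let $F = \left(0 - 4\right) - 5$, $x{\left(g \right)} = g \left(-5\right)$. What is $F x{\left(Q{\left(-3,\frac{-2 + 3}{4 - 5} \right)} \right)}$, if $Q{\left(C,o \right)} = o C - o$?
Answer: $180$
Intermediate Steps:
$Q{\left(C,o \right)} = - o + C o$ ($Q{\left(C,o \right)} = C o - o = - o + C o$)
$x{\left(g \right)} = - 5 g$
$F = -9$ ($F = -4 - 5 = -9$)
$F x{\left(Q{\left(-3,\frac{-2 + 3}{4 - 5} \right)} \right)} = - 9 \left(- 5 \frac{-2 + 3}{4 - 5} \left(-1 - 3\right)\right) = - 9 \left(- 5 \cdot 1 \frac{1}{-1} \left(-4\right)\right) = - 9 \left(- 5 \cdot 1 \left(-1\right) \left(-4\right)\right) = - 9 \left(- 5 \left(\left(-1\right) \left(-4\right)\right)\right) = - 9 \left(\left(-5\right) 4\right) = \left(-9\right) \left(-20\right) = 180$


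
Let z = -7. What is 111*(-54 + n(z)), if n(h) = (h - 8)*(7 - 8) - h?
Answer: -3552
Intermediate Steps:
n(h) = 8 - 2*h (n(h) = (-8 + h)*(-1) - h = (8 - h) - h = 8 - 2*h)
111*(-54 + n(z)) = 111*(-54 + (8 - 2*(-7))) = 111*(-54 + (8 + 14)) = 111*(-54 + 22) = 111*(-32) = -3552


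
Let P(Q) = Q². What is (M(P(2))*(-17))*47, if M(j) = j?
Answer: -3196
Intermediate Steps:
(M(P(2))*(-17))*47 = (2²*(-17))*47 = (4*(-17))*47 = -68*47 = -3196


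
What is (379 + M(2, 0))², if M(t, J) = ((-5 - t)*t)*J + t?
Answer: 145161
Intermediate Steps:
M(t, J) = t + J*t*(-5 - t) (M(t, J) = (t*(-5 - t))*J + t = J*t*(-5 - t) + t = t + J*t*(-5 - t))
(379 + M(2, 0))² = (379 + 2*(1 - 5*0 - 1*0*2))² = (379 + 2*(1 + 0 + 0))² = (379 + 2*1)² = (379 + 2)² = 381² = 145161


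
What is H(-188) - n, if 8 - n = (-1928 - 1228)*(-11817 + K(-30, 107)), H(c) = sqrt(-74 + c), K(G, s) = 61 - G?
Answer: 37007248 + I*sqrt(262) ≈ 3.7007e+7 + 16.186*I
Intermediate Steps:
n = -37007248 (n = 8 - (-1928 - 1228)*(-11817 + (61 - 1*(-30))) = 8 - (-3156)*(-11817 + (61 + 30)) = 8 - (-3156)*(-11817 + 91) = 8 - (-3156)*(-11726) = 8 - 1*37007256 = 8 - 37007256 = -37007248)
H(-188) - n = sqrt(-74 - 188) - 1*(-37007248) = sqrt(-262) + 37007248 = I*sqrt(262) + 37007248 = 37007248 + I*sqrt(262)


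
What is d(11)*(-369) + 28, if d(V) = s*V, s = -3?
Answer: 12205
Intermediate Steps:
d(V) = -3*V
d(11)*(-369) + 28 = -3*11*(-369) + 28 = -33*(-369) + 28 = 12177 + 28 = 12205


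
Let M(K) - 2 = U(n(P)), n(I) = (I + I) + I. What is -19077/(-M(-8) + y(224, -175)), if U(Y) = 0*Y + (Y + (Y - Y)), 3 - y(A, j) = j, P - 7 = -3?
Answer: -19077/164 ≈ -116.32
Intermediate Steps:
P = 4 (P = 7 - 3 = 4)
y(A, j) = 3 - j
n(I) = 3*I (n(I) = 2*I + I = 3*I)
U(Y) = Y (U(Y) = 0 + (Y + 0) = 0 + Y = Y)
M(K) = 14 (M(K) = 2 + 3*4 = 2 + 12 = 14)
-19077/(-M(-8) + y(224, -175)) = -19077/(-1*14 + (3 - 1*(-175))) = -19077/(-14 + (3 + 175)) = -19077/(-14 + 178) = -19077/164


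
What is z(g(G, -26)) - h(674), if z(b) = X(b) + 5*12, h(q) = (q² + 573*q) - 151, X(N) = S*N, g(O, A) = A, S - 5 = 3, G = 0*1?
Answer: -840475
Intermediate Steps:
G = 0
S = 8 (S = 5 + 3 = 8)
X(N) = 8*N
h(q) = -151 + q² + 573*q
z(b) = 60 + 8*b (z(b) = 8*b + 5*12 = 8*b + 60 = 60 + 8*b)
z(g(G, -26)) - h(674) = (60 + 8*(-26)) - (-151 + 674² + 573*674) = (60 - 208) - (-151 + 454276 + 386202) = -148 - 1*840327 = -148 - 840327 = -840475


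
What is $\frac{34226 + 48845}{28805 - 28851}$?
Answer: $- \frac{83071}{46} \approx -1805.9$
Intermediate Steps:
$\frac{34226 + 48845}{28805 - 28851} = \frac{83071}{-46} = 83071 \left(- \frac{1}{46}\right) = - \frac{83071}{46}$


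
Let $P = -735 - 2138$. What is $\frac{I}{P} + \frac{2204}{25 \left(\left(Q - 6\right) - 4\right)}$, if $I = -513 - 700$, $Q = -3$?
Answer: $- \frac{456759}{71825} \approx -6.3593$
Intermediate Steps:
$P = -2873$ ($P = -735 - 2138 = -2873$)
$I = -1213$ ($I = -513 - 700 = -1213$)
$\frac{I}{P} + \frac{2204}{25 \left(\left(Q - 6\right) - 4\right)} = - \frac{1213}{-2873} + \frac{2204}{25 \left(\left(-3 - 6\right) - 4\right)} = \left(-1213\right) \left(- \frac{1}{2873}\right) + \frac{2204}{25 \left(\left(-3 - 6\right) - 4\right)} = \frac{1213}{2873} + \frac{2204}{25 \left(-9 - 4\right)} = \frac{1213}{2873} + \frac{2204}{25 \left(-13\right)} = \frac{1213}{2873} + \frac{2204}{-325} = \frac{1213}{2873} + 2204 \left(- \frac{1}{325}\right) = \frac{1213}{2873} - \frac{2204}{325} = - \frac{456759}{71825}$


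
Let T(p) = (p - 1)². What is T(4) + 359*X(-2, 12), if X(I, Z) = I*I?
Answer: 1445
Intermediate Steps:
X(I, Z) = I²
T(p) = (-1 + p)²
T(4) + 359*X(-2, 12) = (-1 + 4)² + 359*(-2)² = 3² + 359*4 = 9 + 1436 = 1445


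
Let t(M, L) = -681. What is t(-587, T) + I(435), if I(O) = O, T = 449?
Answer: -246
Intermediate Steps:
t(-587, T) + I(435) = -681 + 435 = -246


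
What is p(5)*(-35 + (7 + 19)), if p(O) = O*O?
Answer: -225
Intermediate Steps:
p(O) = O²
p(5)*(-35 + (7 + 19)) = 5²*(-35 + (7 + 19)) = 25*(-35 + 26) = 25*(-9) = -225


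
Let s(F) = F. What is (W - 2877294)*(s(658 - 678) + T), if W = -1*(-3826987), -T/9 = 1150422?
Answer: -9832948477874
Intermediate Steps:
T = -10353798 (T = -9*1150422 = -10353798)
W = 3826987
(W - 2877294)*(s(658 - 678) + T) = (3826987 - 2877294)*((658 - 678) - 10353798) = 949693*(-20 - 10353798) = 949693*(-10353818) = -9832948477874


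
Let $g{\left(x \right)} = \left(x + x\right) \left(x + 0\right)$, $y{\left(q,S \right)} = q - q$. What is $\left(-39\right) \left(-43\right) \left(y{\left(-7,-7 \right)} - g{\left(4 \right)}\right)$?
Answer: $-53664$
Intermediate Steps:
$y{\left(q,S \right)} = 0$
$g{\left(x \right)} = 2 x^{2}$ ($g{\left(x \right)} = 2 x x = 2 x^{2}$)
$\left(-39\right) \left(-43\right) \left(y{\left(-7,-7 \right)} - g{\left(4 \right)}\right) = \left(-39\right) \left(-43\right) \left(0 - 2 \cdot 4^{2}\right) = 1677 \left(0 - 2 \cdot 16\right) = 1677 \left(0 - 32\right) = 1677 \left(-32\right) = -53664$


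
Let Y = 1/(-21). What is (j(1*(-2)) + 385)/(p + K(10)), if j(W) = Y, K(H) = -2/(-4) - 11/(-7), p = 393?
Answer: 16168/16593 ≈ 0.97439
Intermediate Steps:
K(H) = 29/14 (K(H) = -2*(-¼) - 11*(-⅐) = ½ + 11/7 = 29/14)
Y = -1/21 ≈ -0.047619
j(W) = -1/21
(j(1*(-2)) + 385)/(p + K(10)) = (-1/21 + 385)/(393 + 29/14) = 8084/(21*(5531/14)) = (8084/21)*(14/5531) = 16168/16593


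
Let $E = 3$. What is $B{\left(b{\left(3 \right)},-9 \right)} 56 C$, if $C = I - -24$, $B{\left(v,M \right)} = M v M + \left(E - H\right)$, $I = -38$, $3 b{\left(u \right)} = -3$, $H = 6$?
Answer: $65856$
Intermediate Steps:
$b{\left(u \right)} = -1$ ($b{\left(u \right)} = \frac{1}{3} \left(-3\right) = -1$)
$B{\left(v,M \right)} = -3 + v M^{2}$ ($B{\left(v,M \right)} = M v M + \left(3 - 6\right) = v M^{2} + \left(3 - 6\right) = v M^{2} - 3 = -3 + v M^{2}$)
$C = -14$ ($C = -38 - -24 = -38 + 24 = -14$)
$B{\left(b{\left(3 \right)},-9 \right)} 56 C = \left(-3 - \left(-9\right)^{2}\right) 56 \left(-14\right) = \left(-3 - 81\right) 56 \left(-14\right) = \left(-84\right) 56 \left(-14\right) = \left(-4704\right) \left(-14\right) = 65856$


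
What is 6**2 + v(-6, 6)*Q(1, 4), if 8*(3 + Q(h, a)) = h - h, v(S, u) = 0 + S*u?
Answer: 144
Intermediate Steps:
v(S, u) = S*u
Q(h, a) = -3 (Q(h, a) = -3 + (h - h)/8 = -3 + (1/8)*0 = -3 + 0 = -3)
6**2 + v(-6, 6)*Q(1, 4) = 6**2 - 6*6*(-3) = 36 - 36*(-3) = 36 + 108 = 144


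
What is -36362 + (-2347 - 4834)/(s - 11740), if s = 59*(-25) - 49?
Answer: -482298387/13264 ≈ -36361.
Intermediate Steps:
s = -1524 (s = -1475 - 49 = -1524)
-36362 + (-2347 - 4834)/(s - 11740) = -36362 + (-2347 - 4834)/(-1524 - 11740) = -36362 - 7181/(-13264) = -36362 - 7181*(-1/13264) = -36362 + 7181/13264 = -482298387/13264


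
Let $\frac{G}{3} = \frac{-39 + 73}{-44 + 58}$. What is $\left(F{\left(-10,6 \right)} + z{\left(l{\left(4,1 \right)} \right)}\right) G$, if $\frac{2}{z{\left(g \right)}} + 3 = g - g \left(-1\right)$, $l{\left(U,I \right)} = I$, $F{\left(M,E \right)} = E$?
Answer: $\frac{204}{7} \approx 29.143$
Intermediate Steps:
$z{\left(g \right)} = \frac{2}{-3 + 2 g}$ ($z{\left(g \right)} = \frac{2}{-3 + \left(g - g \left(-1\right)\right)} = \frac{2}{-3 + \left(g - - g\right)} = \frac{2}{-3 + \left(g + g\right)} = \frac{2}{-3 + 2 g}$)
$G = \frac{51}{7}$ ($G = 3 \frac{-39 + 73}{-44 + 58} = 3 \cdot \frac{34}{14} = 3 \cdot 34 \cdot \frac{1}{14} = 3 \cdot \frac{17}{7} = \frac{51}{7} \approx 7.2857$)
$\left(F{\left(-10,6 \right)} + z{\left(l{\left(4,1 \right)} \right)}\right) G = \left(6 + \frac{2}{-3 + 2 \cdot 1}\right) \frac{51}{7} = \left(6 + \frac{2}{-3 + 2}\right) \frac{51}{7} = \left(6 + \frac{2}{-1}\right) \frac{51}{7} = \left(6 + 2 \left(-1\right)\right) \frac{51}{7} = \left(6 - 2\right) \frac{51}{7} = 4 \cdot \frac{51}{7} = \frac{204}{7}$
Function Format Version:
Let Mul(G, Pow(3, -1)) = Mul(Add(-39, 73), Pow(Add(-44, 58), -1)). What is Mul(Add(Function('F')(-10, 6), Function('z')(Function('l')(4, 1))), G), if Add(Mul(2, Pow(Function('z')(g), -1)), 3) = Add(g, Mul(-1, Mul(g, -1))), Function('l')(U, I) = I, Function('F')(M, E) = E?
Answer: Rational(204, 7) ≈ 29.143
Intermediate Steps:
Function('z')(g) = Mul(2, Pow(Add(-3, Mul(2, g)), -1)) (Function('z')(g) = Mul(2, Pow(Add(-3, Add(g, Mul(-1, Mul(g, -1)))), -1)) = Mul(2, Pow(Add(-3, Add(g, Mul(-1, Mul(-1, g)))), -1)) = Mul(2, Pow(Add(-3, Add(g, g)), -1)) = Mul(2, Pow(Add(-3, Mul(2, g)), -1)))
G = Rational(51, 7) (G = Mul(3, Mul(Add(-39, 73), Pow(Add(-44, 58), -1))) = Mul(3, Mul(34, Pow(14, -1))) = Mul(3, Mul(34, Rational(1, 14))) = Mul(3, Rational(17, 7)) = Rational(51, 7) ≈ 7.2857)
Mul(Add(Function('F')(-10, 6), Function('z')(Function('l')(4, 1))), G) = Mul(Add(6, Mul(2, Pow(Add(-3, Mul(2, 1)), -1))), Rational(51, 7)) = Mul(Add(6, Mul(2, Pow(Add(-3, 2), -1))), Rational(51, 7)) = Mul(Add(6, Mul(2, Pow(-1, -1))), Rational(51, 7)) = Mul(Add(6, Mul(2, -1)), Rational(51, 7)) = Mul(Add(6, -2), Rational(51, 7)) = Mul(4, Rational(51, 7)) = Rational(204, 7)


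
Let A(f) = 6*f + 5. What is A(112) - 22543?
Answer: -21866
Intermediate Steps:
A(f) = 5 + 6*f
A(112) - 22543 = (5 + 6*112) - 22543 = (5 + 672) - 22543 = 677 - 22543 = -21866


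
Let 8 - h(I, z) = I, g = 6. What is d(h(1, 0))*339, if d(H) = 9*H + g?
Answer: 23391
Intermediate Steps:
h(I, z) = 8 - I
d(H) = 6 + 9*H (d(H) = 9*H + 6 = 6 + 9*H)
d(h(1, 0))*339 = (6 + 9*(8 - 1*1))*339 = (6 + 9*(8 - 1))*339 = (6 + 9*7)*339 = (6 + 63)*339 = 69*339 = 23391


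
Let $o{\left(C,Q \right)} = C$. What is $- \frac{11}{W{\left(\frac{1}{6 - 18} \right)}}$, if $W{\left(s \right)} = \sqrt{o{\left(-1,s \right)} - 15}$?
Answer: $\frac{11 i}{4} \approx 2.75 i$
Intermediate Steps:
$W{\left(s \right)} = 4 i$ ($W{\left(s \right)} = \sqrt{-1 - 15} = \sqrt{-16} = 4 i$)
$- \frac{11}{W{\left(\frac{1}{6 - 18} \right)}} = - \frac{11}{4 i} = - 11 \left(- \frac{i}{4}\right) = \frac{11 i}{4}$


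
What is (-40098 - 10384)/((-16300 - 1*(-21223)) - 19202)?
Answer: 50482/14279 ≈ 3.5354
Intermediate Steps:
(-40098 - 10384)/((-16300 - 1*(-21223)) - 19202) = -50482/((-16300 + 21223) - 19202) = -50482/(4923 - 19202) = -50482/(-14279) = -50482*(-1/14279) = 50482/14279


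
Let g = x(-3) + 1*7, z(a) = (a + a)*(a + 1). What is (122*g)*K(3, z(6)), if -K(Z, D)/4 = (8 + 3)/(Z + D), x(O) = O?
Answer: -21472/87 ≈ -246.80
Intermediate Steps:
z(a) = 2*a*(1 + a) (z(a) = (2*a)*(1 + a) = 2*a*(1 + a))
g = 4 (g = -3 + 1*7 = -3 + 7 = 4)
K(Z, D) = -44/(D + Z) (K(Z, D) = -4*(8 + 3)/(Z + D) = -44/(D + Z))
(122*g)*K(3, z(6)) = (122*4)*(-44/(2*6*(1 + 6) + 3)) = 488*(-44/(2*6*7 + 3)) = 488*(-44/(84 + 3)) = 488*(-44/87) = -21472/87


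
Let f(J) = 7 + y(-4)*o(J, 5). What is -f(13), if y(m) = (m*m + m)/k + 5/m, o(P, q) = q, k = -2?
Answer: 117/4 ≈ 29.250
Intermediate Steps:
y(m) = 5/m - m/2 - m²/2 (y(m) = (m*m + m)/(-2) + 5/m = (m² + m)*(-½) + 5/m = (m + m²)*(-½) + 5/m = (-m/2 - m²/2) + 5/m = 5/m - m/2 - m²/2)
f(J) = -117/4 (f(J) = 7 + ((½)*(10 - 1*(-4)² - 1*(-4)³)/(-4))*5 = 7 + ((½)*(-¼)*(10 - 1*16 - 1*(-64)))*5 = 7 + ((½)*(-¼)*(10 - 16 + 64))*5 = 7 + ((½)*(-¼)*58)*5 = 7 - 29/4*5 = 7 - 145/4 = -117/4)
-f(13) = -1*(-117/4) = 117/4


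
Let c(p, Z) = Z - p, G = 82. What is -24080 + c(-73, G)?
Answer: -23925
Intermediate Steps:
-24080 + c(-73, G) = -24080 + (82 - 1*(-73)) = -24080 + (82 + 73) = -24080 + 155 = -23925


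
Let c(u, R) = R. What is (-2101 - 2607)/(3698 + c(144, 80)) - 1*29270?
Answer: -55293384/1889 ≈ -29271.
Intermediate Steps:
(-2101 - 2607)/(3698 + c(144, 80)) - 1*29270 = (-2101 - 2607)/(3698 + 80) - 1*29270 = -4708/3778 - 29270 = -4708*1/3778 - 29270 = -2354/1889 - 29270 = -55293384/1889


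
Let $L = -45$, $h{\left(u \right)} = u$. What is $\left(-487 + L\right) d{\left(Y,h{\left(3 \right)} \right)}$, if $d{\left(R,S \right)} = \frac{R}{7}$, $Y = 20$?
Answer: $-1520$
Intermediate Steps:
$d{\left(R,S \right)} = \frac{R}{7}$
$\left(-487 + L\right) d{\left(Y,h{\left(3 \right)} \right)} = \left(-487 - 45\right) \frac{1}{7} \cdot 20 = \left(-532\right) \frac{20}{7} = -1520$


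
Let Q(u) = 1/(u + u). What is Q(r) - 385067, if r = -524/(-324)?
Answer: -100887473/262 ≈ -3.8507e+5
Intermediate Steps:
r = 131/81 (r = -524*(-1/324) = 131/81 ≈ 1.6173)
Q(u) = 1/(2*u)
Q(r) - 385067 = 1/(2*(131/81)) - 385067 = (½)*(81/131) - 385067 = 81/262 - 385067 = -100887473/262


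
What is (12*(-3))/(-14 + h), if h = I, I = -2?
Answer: 9/4 ≈ 2.2500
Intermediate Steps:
h = -2
(12*(-3))/(-14 + h) = (12*(-3))/(-14 - 2) = -36/(-16) = -36*(-1/16) = 9/4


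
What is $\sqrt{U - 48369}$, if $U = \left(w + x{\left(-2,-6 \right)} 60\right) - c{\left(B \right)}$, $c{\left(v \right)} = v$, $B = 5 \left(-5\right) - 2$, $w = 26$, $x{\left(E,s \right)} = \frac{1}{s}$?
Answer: $i \sqrt{48326} \approx 219.83 i$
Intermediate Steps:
$B = -27$ ($B = -25 - 2 = -27$)
$U = 43$ ($U = \left(26 + \frac{1}{-6} \cdot 60\right) - -27 = \left(26 - 10\right) + 27 = 16 + 27 = 43$)
$\sqrt{U - 48369} = \sqrt{43 - 48369} = \sqrt{-48326} = i \sqrt{48326}$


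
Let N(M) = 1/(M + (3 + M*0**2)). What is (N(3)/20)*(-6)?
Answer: -1/20 ≈ -0.050000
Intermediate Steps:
N(M) = 1/(3 + M) (N(M) = 1/(M + (3 + M*0)) = 1/(M + (3 + 0)) = 1/(M + 3) = 1/(3 + M))
(N(3)/20)*(-6) = (1/(20*(3 + 3)))*(-6) = ((1/20)/6)*(-6) = ((1/20)*(1/6))*(-6) = (1/120)*(-6) = -1/20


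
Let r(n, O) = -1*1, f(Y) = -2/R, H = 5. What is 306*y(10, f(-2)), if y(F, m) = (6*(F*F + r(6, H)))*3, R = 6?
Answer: 545292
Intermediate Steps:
f(Y) = -1/3 (f(Y) = -2/6 = -2*1/6 = -1/3)
r(n, O) = -1
y(F, m) = -18 + 18*F**2 (y(F, m) = (6*(F*F - 1))*3 = (6*(F**2 - 1))*3 = (6*(-1 + F**2))*3 = (-6 + 6*F**2)*3 = -18 + 18*F**2)
306*y(10, f(-2)) = 306*(-18 + 18*10**2) = 306*(-18 + 18*100) = 306*(-18 + 1800) = 306*1782 = 545292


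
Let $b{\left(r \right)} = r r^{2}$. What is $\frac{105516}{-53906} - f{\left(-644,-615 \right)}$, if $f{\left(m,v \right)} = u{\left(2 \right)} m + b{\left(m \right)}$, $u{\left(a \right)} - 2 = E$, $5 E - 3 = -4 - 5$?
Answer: $\frac{35994450860898}{134765} \approx 2.6709 \cdot 10^{8}$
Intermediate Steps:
$b{\left(r \right)} = r^{3}$
$E = - \frac{6}{5}$ ($E = \frac{3}{5} + \frac{-4 - 5}{5} = \frac{3}{5} + \frac{1}{5} \left(-9\right) = \frac{3}{5} - \frac{9}{5} = - \frac{6}{5} \approx -1.2$)
$u{\left(a \right)} = \frac{4}{5}$ ($u{\left(a \right)} = 2 - \frac{6}{5} = \frac{4}{5}$)
$f{\left(m,v \right)} = m^{3} + \frac{4 m}{5}$ ($f{\left(m,v \right)} = \frac{4 m}{5} + m^{3} = m^{3} + \frac{4 m}{5}$)
$\frac{105516}{-53906} - f{\left(-644,-615 \right)} = \frac{105516}{-53906} - - 644 \left(\frac{4}{5} + \left(-644\right)^{2}\right) = 105516 \left(- \frac{1}{53906}\right) - - 644 \left(\frac{4}{5} + 414736\right) = - \frac{52758}{26953} - \left(-644\right) \frac{2073684}{5} = - \frac{52758}{26953} - - \frac{1335452496}{5} = - \frac{52758}{26953} + \frac{1335452496}{5} = \frac{35994450860898}{134765}$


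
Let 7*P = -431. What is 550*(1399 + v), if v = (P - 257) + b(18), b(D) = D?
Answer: 4228950/7 ≈ 6.0414e+5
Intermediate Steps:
P = -431/7 (P = (1/7)*(-431) = -431/7 ≈ -61.571)
v = -2104/7 (v = (-431/7 - 257) + 18 = -2230/7 + 18 = -2104/7 ≈ -300.57)
550*(1399 + v) = 550*(1399 - 2104/7) = 550*(7689/7) = 4228950/7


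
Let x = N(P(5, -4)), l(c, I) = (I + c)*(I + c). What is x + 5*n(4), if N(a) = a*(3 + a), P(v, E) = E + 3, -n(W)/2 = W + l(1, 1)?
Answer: -82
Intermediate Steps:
l(c, I) = (I + c)²
n(W) = -8 - 2*W (n(W) = -2*(W + (1 + 1)²) = -2*(W + 2²) = -2*(W + 4) = -2*(4 + W) = -8 - 2*W)
P(v, E) = 3 + E
x = -2 (x = (3 - 4)*(3 + (3 - 4)) = -(3 - 1) = -1*2 = -2)
x + 5*n(4) = -2 + 5*(-8 - 2*4) = -2 + 5*(-8 - 8) = -2 + 5*(-16) = -2 - 80 = -82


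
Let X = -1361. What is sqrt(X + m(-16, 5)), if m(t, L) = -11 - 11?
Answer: I*sqrt(1383) ≈ 37.189*I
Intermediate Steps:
m(t, L) = -22
sqrt(X + m(-16, 5)) = sqrt(-1361 - 22) = sqrt(-1383) = I*sqrt(1383)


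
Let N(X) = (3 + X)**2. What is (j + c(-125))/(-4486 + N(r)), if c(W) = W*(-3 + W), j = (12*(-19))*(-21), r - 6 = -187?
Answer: 10394/13599 ≈ 0.76432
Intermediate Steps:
r = -181 (r = 6 - 187 = -181)
j = 4788 (j = -228*(-21) = 4788)
(j + c(-125))/(-4486 + N(r)) = (4788 - 125*(-3 - 125))/(-4486 + (3 - 181)**2) = (4788 - 125*(-128))/(-4486 + (-178)**2) = (4788 + 16000)/(-4486 + 31684) = 20788/27198 = 20788*(1/27198) = 10394/13599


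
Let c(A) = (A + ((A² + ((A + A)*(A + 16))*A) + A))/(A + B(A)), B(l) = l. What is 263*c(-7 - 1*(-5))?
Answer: -7364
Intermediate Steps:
c(A) = (A² + 2*A + 2*A²*(16 + A))/(2*A) (c(A) = (A + ((A² + ((A + A)*(A + 16))*A) + A))/(A + A) = (A + ((A² + ((2*A)*(16 + A))*A) + A))/((2*A)) = (A + ((A² + (2*A*(16 + A))*A) + A))*(1/(2*A)) = (A + ((A² + 2*A²*(16 + A)) + A))*(1/(2*A)) = (A + (A + A² + 2*A²*(16 + A)))*(1/(2*A)) = (A² + 2*A + 2*A²*(16 + A))*(1/(2*A)) = (A² + 2*A + 2*A²*(16 + A))/(2*A))
263*c(-7 - 1*(-5)) = 263*(1 + (-7 - 1*(-5))² + 33*(-7 - 1*(-5))/2) = 263*(1 + (-7 + 5)² + 33*(-7 + 5)/2) = 263*(1 + (-2)² + (33/2)*(-2)) = 263*(1 + 4 - 33) = 263*(-28) = -7364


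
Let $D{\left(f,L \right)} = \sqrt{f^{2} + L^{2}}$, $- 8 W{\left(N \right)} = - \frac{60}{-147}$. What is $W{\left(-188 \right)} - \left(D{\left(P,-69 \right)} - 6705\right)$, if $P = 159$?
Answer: $\frac{657085}{98} - 3 \sqrt{3338} \approx 6531.6$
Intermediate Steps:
$W{\left(N \right)} = - \frac{5}{98}$ ($W{\left(N \right)} = - \frac{\left(-60\right) \frac{1}{-147}}{8} = - \frac{\left(-60\right) \left(- \frac{1}{147}\right)}{8} = \left(- \frac{1}{8}\right) \frac{20}{49} = - \frac{5}{98}$)
$D{\left(f,L \right)} = \sqrt{L^{2} + f^{2}}$
$W{\left(-188 \right)} - \left(D{\left(P,-69 \right)} - 6705\right) = - \frac{5}{98} - \left(\sqrt{\left(-69\right)^{2} + 159^{2}} - 6705\right) = - \frac{5}{98} - \left(\sqrt{4761 + 25281} - 6705\right) = - \frac{5}{98} - \left(\sqrt{30042} - 6705\right) = - \frac{5}{98} - \left(3 \sqrt{3338} - 6705\right) = - \frac{5}{98} - \left(-6705 + 3 \sqrt{3338}\right) = - \frac{5}{98} + \left(6705 - 3 \sqrt{3338}\right) = \frac{657085}{98} - 3 \sqrt{3338}$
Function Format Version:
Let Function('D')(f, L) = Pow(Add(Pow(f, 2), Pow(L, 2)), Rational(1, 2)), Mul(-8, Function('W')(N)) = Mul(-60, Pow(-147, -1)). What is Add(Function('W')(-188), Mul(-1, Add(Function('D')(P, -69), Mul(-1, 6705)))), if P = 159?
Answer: Add(Rational(657085, 98), Mul(-3, Pow(3338, Rational(1, 2)))) ≈ 6531.6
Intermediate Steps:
Function('W')(N) = Rational(-5, 98) (Function('W')(N) = Mul(Rational(-1, 8), Mul(-60, Pow(-147, -1))) = Mul(Rational(-1, 8), Mul(-60, Rational(-1, 147))) = Mul(Rational(-1, 8), Rational(20, 49)) = Rational(-5, 98))
Function('D')(f, L) = Pow(Add(Pow(L, 2), Pow(f, 2)), Rational(1, 2))
Add(Function('W')(-188), Mul(-1, Add(Function('D')(P, -69), Mul(-1, 6705)))) = Add(Rational(-5, 98), Mul(-1, Add(Pow(Add(Pow(-69, 2), Pow(159, 2)), Rational(1, 2)), Mul(-1, 6705)))) = Add(Rational(-5, 98), Mul(-1, Add(Pow(Add(4761, 25281), Rational(1, 2)), -6705))) = Add(Rational(-5, 98), Mul(-1, Add(Pow(30042, Rational(1, 2)), -6705))) = Add(Rational(-5, 98), Mul(-1, Add(Mul(3, Pow(3338, Rational(1, 2))), -6705))) = Add(Rational(-5, 98), Mul(-1, Add(-6705, Mul(3, Pow(3338, Rational(1, 2)))))) = Add(Rational(-5, 98), Add(6705, Mul(-3, Pow(3338, Rational(1, 2))))) = Add(Rational(657085, 98), Mul(-3, Pow(3338, Rational(1, 2))))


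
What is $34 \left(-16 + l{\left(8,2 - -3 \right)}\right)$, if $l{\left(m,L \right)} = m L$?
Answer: $816$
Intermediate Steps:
$l{\left(m,L \right)} = L m$
$34 \left(-16 + l{\left(8,2 - -3 \right)}\right) = 34 \left(-16 + \left(2 - -3\right) 8\right) = 34 \left(-16 + \left(2 + 3\right) 8\right) = 34 \left(-16 + 5 \cdot 8\right) = 34 \left(-16 + 40\right) = 34 \cdot 24 = 816$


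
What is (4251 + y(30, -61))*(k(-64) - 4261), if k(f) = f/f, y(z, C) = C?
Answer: -17849400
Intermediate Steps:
k(f) = 1
(4251 + y(30, -61))*(k(-64) - 4261) = (4251 - 61)*(1 - 4261) = 4190*(-4260) = -17849400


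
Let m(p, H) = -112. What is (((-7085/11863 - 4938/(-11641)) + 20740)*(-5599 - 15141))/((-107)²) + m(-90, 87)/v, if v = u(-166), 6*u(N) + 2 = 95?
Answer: -1841806123250330668/49013314093177 ≈ -37578.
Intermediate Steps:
u(N) = 31/2 (u(N) = -⅓ + (⅙)*95 = -⅓ + 95/6 = 31/2)
v = 31/2 ≈ 15.500
(((-7085/11863 - 4938/(-11641)) + 20740)*(-5599 - 15141))/((-107)²) + m(-90, 87)/v = (((-7085/11863 - 4938/(-11641)) + 20740)*(-5599 - 15141))/((-107)²) - 112/31/2 = (((-7085*1/11863 - 4938*(-1/11641)) + 20740)*(-20740))/11449 - 112*2/31 = (((-7085/11863 + 4938/11641) + 20740)*(-20740))*(1/11449) - 224/31 = ((-23896991/138097183 + 20740)*(-20740))*(1/11449) - 224/31 = ((2864111678429/138097183)*(-20740))*(1/11449) - 224/31 = -59401676210617460/138097183*1/11449 - 224/31 = -59401676210617460/1581074648167 - 224/31 = -1841806123250330668/49013314093177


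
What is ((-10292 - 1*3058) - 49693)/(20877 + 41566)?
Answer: -63043/62443 ≈ -1.0096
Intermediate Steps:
((-10292 - 1*3058) - 49693)/(20877 + 41566) = ((-10292 - 3058) - 49693)/62443 = (-13350 - 49693)*(1/62443) = -63043*1/62443 = -63043/62443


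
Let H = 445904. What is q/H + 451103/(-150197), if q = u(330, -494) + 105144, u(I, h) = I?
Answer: -92653376867/33486721544 ≈ -2.7669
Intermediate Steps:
q = 105474 (q = 330 + 105144 = 105474)
q/H + 451103/(-150197) = 105474/445904 + 451103/(-150197) = 105474*(1/445904) + 451103*(-1/150197) = 52737/222952 - 451103/150197 = -92653376867/33486721544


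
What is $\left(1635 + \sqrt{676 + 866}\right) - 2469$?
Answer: $-834 + \sqrt{1542} \approx -794.73$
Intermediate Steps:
$\left(1635 + \sqrt{676 + 866}\right) - 2469 = \left(1635 + \sqrt{1542}\right) - 2469 = -834 + \sqrt{1542}$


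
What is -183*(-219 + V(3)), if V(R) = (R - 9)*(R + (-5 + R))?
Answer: 41175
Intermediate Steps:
V(R) = (-9 + R)*(-5 + 2*R)
-183*(-219 + V(3)) = -183*(-219 + (45 - 23*3 + 2*3²)) = -183*(-219 + (45 - 69 + 2*9)) = -183*(-219 + (45 - 69 + 18)) = -183*(-219 - 6) = -183*(-225) = 41175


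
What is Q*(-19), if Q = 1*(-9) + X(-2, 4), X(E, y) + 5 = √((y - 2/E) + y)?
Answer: 209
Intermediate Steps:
X(E, y) = -5 + √(-2/E + 2*y) (X(E, y) = -5 + √((y - 2/E) + y) = -5 + √(-2/E + 2*y))
Q = -11 (Q = 1*(-9) + (-5 + √(-2/(-2) + 2*4)) = -9 + (-5 + √(-2*(-½) + 8)) = -9 + (-5 + √(1 + 8)) = -9 + (-5 + √9) = -9 + (-5 + 3) = -9 - 2 = -11)
Q*(-19) = -11*(-19) = 209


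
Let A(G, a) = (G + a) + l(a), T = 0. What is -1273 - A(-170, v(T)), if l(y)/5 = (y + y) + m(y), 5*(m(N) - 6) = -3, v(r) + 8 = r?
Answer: -1042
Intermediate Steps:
v(r) = -8 + r
m(N) = 27/5 (m(N) = 6 + (⅕)*(-3) = 6 - ⅗ = 27/5)
l(y) = 27 + 10*y (l(y) = 5*((y + y) + 27/5) = 5*(2*y + 27/5) = 5*(27/5 + 2*y) = 27 + 10*y)
A(G, a) = 27 + G + 11*a (A(G, a) = (G + a) + (27 + 10*a) = 27 + G + 11*a)
-1273 - A(-170, v(T)) = -1273 - (27 - 170 + 11*(-8 + 0)) = -1273 - (27 - 170 + 11*(-8)) = -1273 - (27 - 170 - 88) = -1273 - 1*(-231) = -1273 + 231 = -1042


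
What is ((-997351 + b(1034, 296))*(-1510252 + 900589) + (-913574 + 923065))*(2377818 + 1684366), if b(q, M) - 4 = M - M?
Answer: 2469993000153757568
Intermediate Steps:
b(q, M) = 4 (b(q, M) = 4 + (M - M) = 4 + 0 = 4)
((-997351 + b(1034, 296))*(-1510252 + 900589) + (-913574 + 923065))*(2377818 + 1684366) = ((-997351 + 4)*(-1510252 + 900589) + (-913574 + 923065))*(2377818 + 1684366) = (-997347*(-609663) + 9491)*4062184 = (608045564061 + 9491)*4062184 = 608045573552*4062184 = 2469993000153757568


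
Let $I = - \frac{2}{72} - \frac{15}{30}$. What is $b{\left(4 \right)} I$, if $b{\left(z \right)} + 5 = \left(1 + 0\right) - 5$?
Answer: $\frac{19}{4} \approx 4.75$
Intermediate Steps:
$b{\left(z \right)} = -9$ ($b{\left(z \right)} = -5 + \left(\left(1 + 0\right) - 5\right) = -5 + \left(1 - 5\right) = -5 - 4 = -9$)
$I = - \frac{19}{36}$ ($I = \left(-2\right) \frac{1}{72} - \frac{1}{2} = - \frac{1}{36} - \frac{1}{2} = - \frac{19}{36} \approx -0.52778$)
$b{\left(4 \right)} I = \left(-9\right) \left(- \frac{19}{36}\right) = \frac{19}{4}$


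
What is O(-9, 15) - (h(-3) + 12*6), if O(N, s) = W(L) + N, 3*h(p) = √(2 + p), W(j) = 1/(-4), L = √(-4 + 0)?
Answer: -325/4 - I/3 ≈ -81.25 - 0.33333*I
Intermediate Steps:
L = 2*I (L = √(-4) = 2*I ≈ 2.0*I)
W(j) = -¼
h(p) = √(2 + p)/3
O(N, s) = -¼ + N
O(-9, 15) - (h(-3) + 12*6) = (-¼ - 9) - (√(2 - 3)/3 + 12*6) = -37/4 - (√(-1)/3 + 72) = -37/4 - (I/3 + 72) = -37/4 - (72 + I/3) = -37/4 + (-72 - I/3) = -325/4 - I/3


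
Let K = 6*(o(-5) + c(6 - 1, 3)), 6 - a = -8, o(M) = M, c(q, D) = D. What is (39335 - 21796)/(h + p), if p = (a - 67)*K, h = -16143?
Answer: -17539/15507 ≈ -1.1310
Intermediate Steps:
a = 14 (a = 6 - 1*(-8) = 6 + 8 = 14)
K = -12 (K = 6*(-5 + 3) = 6*(-2) = -12)
p = 636 (p = (14 - 67)*(-12) = -53*(-12) = 636)
(39335 - 21796)/(h + p) = (39335 - 21796)/(-16143 + 636) = 17539/(-15507) = 17539*(-1/15507) = -17539/15507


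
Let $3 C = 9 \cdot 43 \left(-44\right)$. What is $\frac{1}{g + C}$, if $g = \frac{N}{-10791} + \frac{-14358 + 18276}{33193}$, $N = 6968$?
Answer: $- \frac{358185663}{2033250832874} \approx -0.00017616$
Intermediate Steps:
$C = -5676$ ($C = \frac{9 \cdot 43 \left(-44\right)}{3} = \frac{387 \left(-44\right)}{3} = \frac{1}{3} \left(-17028\right) = -5676$)
$g = - \frac{189009686}{358185663}$ ($g = \frac{6968}{-10791} + \frac{-14358 + 18276}{33193} = 6968 \left(- \frac{1}{10791}\right) + 3918 \cdot \frac{1}{33193} = - \frac{6968}{10791} + \frac{3918}{33193} = - \frac{189009686}{358185663} \approx -0.52769$)
$\frac{1}{g + C} = \frac{1}{- \frac{189009686}{358185663} - 5676} = \frac{1}{- \frac{2033250832874}{358185663}} = - \frac{358185663}{2033250832874}$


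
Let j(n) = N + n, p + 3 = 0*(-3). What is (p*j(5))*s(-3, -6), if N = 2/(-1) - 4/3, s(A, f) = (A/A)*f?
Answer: 30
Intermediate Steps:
s(A, f) = f (s(A, f) = 1*f = f)
N = -10/3 (N = 2*(-1) - 4*⅓ = -2 - 4/3 = -10/3 ≈ -3.3333)
p = -3 (p = -3 + 0*(-3) = -3 + 0 = -3)
j(n) = -10/3 + n
(p*j(5))*s(-3, -6) = -3*(-10/3 + 5)*(-6) = -3*5/3*(-6) = -5*(-6) = 30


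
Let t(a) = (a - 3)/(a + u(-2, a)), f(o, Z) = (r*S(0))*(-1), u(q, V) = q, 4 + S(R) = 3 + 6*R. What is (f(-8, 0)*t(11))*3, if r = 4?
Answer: 32/3 ≈ 10.667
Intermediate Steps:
S(R) = -1 + 6*R (S(R) = -4 + (3 + 6*R) = -1 + 6*R)
f(o, Z) = 4 (f(o, Z) = (4*(-1 + 6*0))*(-1) = (4*(-1 + 0))*(-1) = (4*(-1))*(-1) = -4*(-1) = 4)
t(a) = (-3 + a)/(-2 + a) (t(a) = (a - 3)/(a - 2) = (-3 + a)/(-2 + a))
(f(-8, 0)*t(11))*3 = (4*((-3 + 11)/(-2 + 11)))*3 = (4*(8/9))*3 = (32/9)*3 = 32/3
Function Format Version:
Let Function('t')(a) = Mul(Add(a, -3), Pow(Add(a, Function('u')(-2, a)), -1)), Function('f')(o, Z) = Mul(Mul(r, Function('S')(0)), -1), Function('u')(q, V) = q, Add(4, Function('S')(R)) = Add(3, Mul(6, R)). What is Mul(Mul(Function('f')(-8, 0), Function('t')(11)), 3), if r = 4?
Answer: Rational(32, 3) ≈ 10.667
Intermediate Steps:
Function('S')(R) = Add(-1, Mul(6, R)) (Function('S')(R) = Add(-4, Add(3, Mul(6, R))) = Add(-1, Mul(6, R)))
Function('f')(o, Z) = 4 (Function('f')(o, Z) = Mul(Mul(4, Add(-1, Mul(6, 0))), -1) = Mul(Mul(4, Add(-1, 0)), -1) = Mul(Mul(4, -1), -1) = Mul(-4, -1) = 4)
Function('t')(a) = Mul(Pow(Add(-2, a), -1), Add(-3, a)) (Function('t')(a) = Mul(Add(a, -3), Pow(Add(a, -2), -1)) = Mul(Add(-3, a), Pow(Add(-2, a), -1)) = Mul(Pow(Add(-2, a), -1), Add(-3, a)))
Mul(Mul(Function('f')(-8, 0), Function('t')(11)), 3) = Mul(Mul(4, Mul(Pow(Add(-2, 11), -1), Add(-3, 11))), 3) = Mul(Mul(4, Mul(Pow(9, -1), 8)), 3) = Mul(Mul(4, Mul(Rational(1, 9), 8)), 3) = Mul(Mul(4, Rational(8, 9)), 3) = Mul(Rational(32, 9), 3) = Rational(32, 3)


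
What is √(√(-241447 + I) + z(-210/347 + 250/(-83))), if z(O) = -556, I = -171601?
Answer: √(-556 + 2*I*√103262) ≈ 12.121 + 26.512*I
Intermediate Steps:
√(√(-241447 + I) + z(-210/347 + 250/(-83))) = √(√(-241447 - 171601) - 556) = √(√(-413048) - 556) = √(2*I*√103262 - 556) = √(-556 + 2*I*√103262)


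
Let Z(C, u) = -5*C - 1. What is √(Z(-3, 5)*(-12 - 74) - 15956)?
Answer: 2*I*√4290 ≈ 131.0*I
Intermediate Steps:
Z(C, u) = -1 - 5*C
√(Z(-3, 5)*(-12 - 74) - 15956) = √((-1 - 5*(-3))*(-12 - 74) - 15956) = √((-1 + 15)*(-86) - 15956) = √(14*(-86) - 15956) = √(-1204 - 15956) = √(-17160) = 2*I*√4290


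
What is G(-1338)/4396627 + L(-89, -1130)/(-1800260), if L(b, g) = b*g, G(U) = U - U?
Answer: -10057/180026 ≈ -0.055864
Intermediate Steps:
G(U) = 0
G(-1338)/4396627 + L(-89, -1130)/(-1800260) = 0/4396627 - 89*(-1130)/(-1800260) = 0*(1/4396627) + 100570*(-1/1800260) = 0 - 10057/180026 = -10057/180026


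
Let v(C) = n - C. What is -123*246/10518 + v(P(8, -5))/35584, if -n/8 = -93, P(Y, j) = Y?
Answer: -5567497/1949336 ≈ -2.8561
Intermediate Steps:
n = 744 (n = -8*(-93) = 744)
v(C) = 744 - C
-123*246/10518 + v(P(8, -5))/35584 = -123*246/10518 + (744 - 1*8)/35584 = -30258*1/10518 + (744 - 8)*(1/35584) = -5043/1753 + 736*(1/35584) = -5043/1753 + 23/1112 = -5567497/1949336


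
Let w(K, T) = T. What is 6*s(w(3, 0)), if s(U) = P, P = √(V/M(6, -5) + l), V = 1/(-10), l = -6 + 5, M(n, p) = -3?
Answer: I*√870/5 ≈ 5.8992*I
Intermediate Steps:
l = -1
V = -⅒ (V = 1*(-⅒) = -⅒ ≈ -0.10000)
P = I*√870/30 (P = √(-⅒/(-3) - 1) = √(-⅒*(-⅓) - 1) = √(1/30 - 1) = √(-29/30) = I*√870/30 ≈ 0.98319*I)
s(U) = I*√870/30
6*s(w(3, 0)) = 6*(I*√870/30) = I*√870/5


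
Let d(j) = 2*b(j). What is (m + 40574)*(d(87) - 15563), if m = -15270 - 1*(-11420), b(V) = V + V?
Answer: -558755660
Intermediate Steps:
b(V) = 2*V
d(j) = 4*j (d(j) = 2*(2*j) = 4*j)
m = -3850 (m = -15270 + 11420 = -3850)
(m + 40574)*(d(87) - 15563) = (-3850 + 40574)*(4*87 - 15563) = 36724*(348 - 15563) = 36724*(-15215) = -558755660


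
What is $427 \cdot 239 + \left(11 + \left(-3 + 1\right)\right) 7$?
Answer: $102116$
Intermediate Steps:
$427 \cdot 239 + \left(11 + \left(-3 + 1\right)\right) 7 = 102053 + \left(11 - 2\right) 7 = 102053 + 9 \cdot 7 = 102053 + 63 = 102116$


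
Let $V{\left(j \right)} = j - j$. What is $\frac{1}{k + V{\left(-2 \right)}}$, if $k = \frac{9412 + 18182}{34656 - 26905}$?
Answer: $\frac{7751}{27594} \approx 0.28089$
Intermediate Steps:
$V{\left(j \right)} = 0$
$k = \frac{27594}{7751} \approx 3.5601$
$\frac{1}{k + V{\left(-2 \right)}} = \frac{1}{\frac{27594}{7751} + 0} = \frac{1}{\frac{27594}{7751}} = \frac{7751}{27594}$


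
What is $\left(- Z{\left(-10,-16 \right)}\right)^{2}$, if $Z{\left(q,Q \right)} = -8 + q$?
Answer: $324$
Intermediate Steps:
$\left(- Z{\left(-10,-16 \right)}\right)^{2} = \left(- (-8 - 10)\right)^{2} = \left(\left(-1\right) \left(-18\right)\right)^{2} = 18^{2} = 324$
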